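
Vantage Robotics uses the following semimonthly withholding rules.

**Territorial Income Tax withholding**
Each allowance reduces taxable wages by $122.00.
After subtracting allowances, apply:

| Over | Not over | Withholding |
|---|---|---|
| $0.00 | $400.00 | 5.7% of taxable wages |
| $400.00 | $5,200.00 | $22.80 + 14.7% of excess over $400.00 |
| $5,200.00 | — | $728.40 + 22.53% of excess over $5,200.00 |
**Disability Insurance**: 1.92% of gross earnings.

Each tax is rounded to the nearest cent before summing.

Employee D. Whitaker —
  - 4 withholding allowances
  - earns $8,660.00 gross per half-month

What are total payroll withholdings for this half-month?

$1,564.26

Territorial Income Tax: taxable = $8,660.00 − 4×$122.00 = $8,172.00
  $728.40 + 22.53% × ($8,172.00 − $5,200.00) = $728.40 + 22.53% × $2,972.00 = $1,397.99
Disability Insurance: 1.92% × $8,660.00 = $166.27
Total: $1,397.99 + $166.27 = $1,564.26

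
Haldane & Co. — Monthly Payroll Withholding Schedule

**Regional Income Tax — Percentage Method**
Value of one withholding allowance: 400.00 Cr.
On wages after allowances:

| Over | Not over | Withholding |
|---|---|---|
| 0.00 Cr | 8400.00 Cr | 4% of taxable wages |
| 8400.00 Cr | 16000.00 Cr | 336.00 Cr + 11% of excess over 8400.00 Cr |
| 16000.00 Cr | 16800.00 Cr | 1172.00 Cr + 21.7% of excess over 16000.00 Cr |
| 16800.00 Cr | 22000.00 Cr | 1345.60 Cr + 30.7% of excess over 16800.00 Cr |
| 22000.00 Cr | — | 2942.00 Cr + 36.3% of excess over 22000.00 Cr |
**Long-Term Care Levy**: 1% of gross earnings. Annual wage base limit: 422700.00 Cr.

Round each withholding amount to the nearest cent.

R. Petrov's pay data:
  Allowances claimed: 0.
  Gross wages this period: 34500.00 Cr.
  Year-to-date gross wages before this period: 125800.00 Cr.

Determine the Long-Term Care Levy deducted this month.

345.00 Cr

Long-Term Care Levy: 1% × 34500.00 Cr = 345.00 Cr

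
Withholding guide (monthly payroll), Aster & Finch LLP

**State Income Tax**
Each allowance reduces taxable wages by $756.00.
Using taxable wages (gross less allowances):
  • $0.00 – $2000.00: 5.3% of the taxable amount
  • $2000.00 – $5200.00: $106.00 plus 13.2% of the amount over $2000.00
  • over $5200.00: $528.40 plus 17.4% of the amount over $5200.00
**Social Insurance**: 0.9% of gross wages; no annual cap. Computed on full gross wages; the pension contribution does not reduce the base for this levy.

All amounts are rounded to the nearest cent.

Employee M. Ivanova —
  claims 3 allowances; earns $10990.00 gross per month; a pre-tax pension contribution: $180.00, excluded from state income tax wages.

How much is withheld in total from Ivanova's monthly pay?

$1208.82

State Income Tax: taxable = $10990.00 − $180.00 − 3×$756.00 = $8542.00
  $528.40 + 17.4% × ($8542.00 − $5200.00) = $528.40 + 17.4% × $3342.00 = $1109.91
Social Insurance: 0.9% × $10990.00 = $98.91
Total: $1109.91 + $98.91 = $1208.82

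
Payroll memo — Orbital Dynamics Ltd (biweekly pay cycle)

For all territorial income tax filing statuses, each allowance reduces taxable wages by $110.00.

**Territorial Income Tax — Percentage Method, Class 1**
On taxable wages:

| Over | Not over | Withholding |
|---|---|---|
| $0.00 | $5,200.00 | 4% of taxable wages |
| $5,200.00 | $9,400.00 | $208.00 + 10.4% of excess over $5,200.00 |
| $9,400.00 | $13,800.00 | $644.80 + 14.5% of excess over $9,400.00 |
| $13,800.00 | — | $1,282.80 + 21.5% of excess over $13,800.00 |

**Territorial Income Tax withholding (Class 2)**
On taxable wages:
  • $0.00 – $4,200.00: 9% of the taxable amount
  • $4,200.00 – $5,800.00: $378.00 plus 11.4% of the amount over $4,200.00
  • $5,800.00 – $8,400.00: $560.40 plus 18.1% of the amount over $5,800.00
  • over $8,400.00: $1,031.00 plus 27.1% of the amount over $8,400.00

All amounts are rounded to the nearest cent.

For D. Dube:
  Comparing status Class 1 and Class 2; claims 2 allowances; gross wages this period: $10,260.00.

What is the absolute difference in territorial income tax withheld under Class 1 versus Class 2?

Territorial Income Tax (Class 1): taxable = $10,260.00 − 2×$110.00 = $10,040.00
  $644.80 + 14.5% × ($10,040.00 − $9,400.00) = $644.80 + 14.5% × $640.00 = $737.60
Territorial Income Tax (Class 2): taxable = $10,260.00 − 2×$110.00 = $10,040.00
  $1,031.00 + 27.1% × ($10,040.00 − $8,400.00) = $1,031.00 + 27.1% × $1,640.00 = $1,475.44
Difference: |$737.60 − $1,475.44| = $737.84 (higher under Class 2)

$737.84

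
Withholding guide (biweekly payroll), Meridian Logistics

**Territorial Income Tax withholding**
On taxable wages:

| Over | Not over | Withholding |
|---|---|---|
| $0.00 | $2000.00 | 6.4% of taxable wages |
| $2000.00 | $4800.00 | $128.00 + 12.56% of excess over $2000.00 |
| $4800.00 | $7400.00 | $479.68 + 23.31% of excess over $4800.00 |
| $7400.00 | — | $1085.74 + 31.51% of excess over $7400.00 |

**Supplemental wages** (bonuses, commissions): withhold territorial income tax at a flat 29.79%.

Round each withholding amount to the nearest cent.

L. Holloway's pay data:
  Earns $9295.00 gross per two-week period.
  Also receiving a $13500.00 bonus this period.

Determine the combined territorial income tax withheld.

$5704.50

Territorial Income Tax: taxable = $9295.00
  $1085.74 + 31.51% × ($9295.00 − $7400.00) = $1085.74 + 31.51% × $1895.00 = $1682.85
Supplemental (29.79% flat on bonus): 29.79% × $13500.00 = $4021.65
Total territorial income tax: $1682.85 + $4021.65 = $5704.50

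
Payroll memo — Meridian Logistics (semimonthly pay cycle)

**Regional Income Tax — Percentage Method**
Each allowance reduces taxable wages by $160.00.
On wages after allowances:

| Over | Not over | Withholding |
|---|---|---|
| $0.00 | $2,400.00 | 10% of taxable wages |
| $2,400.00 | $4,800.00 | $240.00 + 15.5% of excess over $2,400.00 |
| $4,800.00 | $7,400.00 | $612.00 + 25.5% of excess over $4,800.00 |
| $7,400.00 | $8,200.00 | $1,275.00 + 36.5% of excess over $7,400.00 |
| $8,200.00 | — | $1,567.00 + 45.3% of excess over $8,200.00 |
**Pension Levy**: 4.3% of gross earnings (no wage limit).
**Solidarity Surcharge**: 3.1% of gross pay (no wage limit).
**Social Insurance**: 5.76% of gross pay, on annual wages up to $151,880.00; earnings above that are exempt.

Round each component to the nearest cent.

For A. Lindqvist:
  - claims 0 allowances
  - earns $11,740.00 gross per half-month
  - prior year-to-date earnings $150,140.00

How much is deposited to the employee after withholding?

$7,600.40

Regional Income Tax: taxable = $11,740.00
  $1,567.00 + 45.3% × ($11,740.00 − $8,200.00) = $1,567.00 + 45.3% × $3,540.00 = $3,170.62
Pension Levy: 4.3% × $11,740.00 = $504.82
Solidarity Surcharge: 3.1% × $11,740.00 = $363.94
Social Insurance: cap $151,880.00 − YTD $150,140.00 = $1,740.00 subject; 5.76% × $1,740.00 = $100.22
Total withheld: $3,170.62 + $504.82 + $363.94 + $100.22 = $4,139.60
Net pay: $11,740.00 − $4,139.60 = $7,600.40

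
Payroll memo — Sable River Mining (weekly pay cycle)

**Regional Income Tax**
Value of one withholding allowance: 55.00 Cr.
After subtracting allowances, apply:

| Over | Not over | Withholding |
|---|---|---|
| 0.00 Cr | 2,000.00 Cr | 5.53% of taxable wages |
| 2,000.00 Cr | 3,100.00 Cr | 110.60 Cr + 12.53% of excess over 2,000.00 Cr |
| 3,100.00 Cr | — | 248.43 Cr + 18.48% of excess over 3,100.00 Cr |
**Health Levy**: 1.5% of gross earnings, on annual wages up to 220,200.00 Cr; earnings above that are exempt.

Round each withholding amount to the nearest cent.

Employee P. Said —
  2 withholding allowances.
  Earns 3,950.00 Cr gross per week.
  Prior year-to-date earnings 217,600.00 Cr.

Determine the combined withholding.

424.18 Cr

Regional Income Tax: taxable = 3,950.00 Cr − 2×55.00 Cr = 3,840.00 Cr
  248.43 Cr + 18.48% × (3,840.00 Cr − 3,100.00 Cr) = 248.43 Cr + 18.48% × 740.00 Cr = 385.18 Cr
Health Levy: cap 220,200.00 Cr − YTD 217,600.00 Cr = 2,600.00 Cr subject; 1.5% × 2,600.00 Cr = 39.00 Cr
Total: 385.18 Cr + 39.00 Cr = 424.18 Cr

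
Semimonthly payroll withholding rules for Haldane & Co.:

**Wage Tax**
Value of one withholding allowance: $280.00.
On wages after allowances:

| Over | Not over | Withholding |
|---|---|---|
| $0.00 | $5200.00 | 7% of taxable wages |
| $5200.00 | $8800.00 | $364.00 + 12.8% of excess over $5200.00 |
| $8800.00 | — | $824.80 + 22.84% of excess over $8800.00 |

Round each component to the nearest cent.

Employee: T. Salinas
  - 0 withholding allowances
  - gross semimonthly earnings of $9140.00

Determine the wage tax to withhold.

Wage Tax: taxable = $9140.00
  $824.80 + 22.84% × ($9140.00 − $8800.00) = $824.80 + 22.84% × $340.00 = $902.46

$902.46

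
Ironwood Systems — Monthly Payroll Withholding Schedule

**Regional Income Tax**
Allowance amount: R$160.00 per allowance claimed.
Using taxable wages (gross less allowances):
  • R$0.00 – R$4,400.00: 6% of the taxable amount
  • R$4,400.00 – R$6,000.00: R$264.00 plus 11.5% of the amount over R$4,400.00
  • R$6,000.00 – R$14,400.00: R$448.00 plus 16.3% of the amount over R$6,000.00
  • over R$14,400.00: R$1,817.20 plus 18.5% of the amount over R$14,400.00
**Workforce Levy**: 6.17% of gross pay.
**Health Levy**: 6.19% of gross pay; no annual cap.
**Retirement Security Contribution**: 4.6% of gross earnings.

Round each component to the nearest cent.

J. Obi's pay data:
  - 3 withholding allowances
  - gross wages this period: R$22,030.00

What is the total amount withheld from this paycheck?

R$6,876.24

Regional Income Tax: taxable = R$22,030.00 − 3×R$160.00 = R$21,550.00
  R$1,817.20 + 18.5% × (R$21,550.00 − R$14,400.00) = R$1,817.20 + 18.5% × R$7,150.00 = R$3,139.95
Workforce Levy: 6.17% × R$22,030.00 = R$1,359.25
Health Levy: 6.19% × R$22,030.00 = R$1,363.66
Retirement Security Contribution: 4.6% × R$22,030.00 = R$1,013.38
Total: R$3,139.95 + R$1,359.25 + R$1,363.66 + R$1,013.38 = R$6,876.24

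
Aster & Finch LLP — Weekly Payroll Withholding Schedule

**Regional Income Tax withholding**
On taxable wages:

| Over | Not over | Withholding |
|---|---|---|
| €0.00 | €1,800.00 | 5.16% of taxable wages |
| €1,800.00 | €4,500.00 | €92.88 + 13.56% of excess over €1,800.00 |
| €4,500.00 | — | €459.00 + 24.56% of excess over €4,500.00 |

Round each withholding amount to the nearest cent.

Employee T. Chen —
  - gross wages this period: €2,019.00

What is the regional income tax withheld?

€122.58

Regional Income Tax: taxable = €2,019.00
  €92.88 + 13.56% × (€2,019.00 − €1,800.00) = €92.88 + 13.56% × €219.00 = €122.58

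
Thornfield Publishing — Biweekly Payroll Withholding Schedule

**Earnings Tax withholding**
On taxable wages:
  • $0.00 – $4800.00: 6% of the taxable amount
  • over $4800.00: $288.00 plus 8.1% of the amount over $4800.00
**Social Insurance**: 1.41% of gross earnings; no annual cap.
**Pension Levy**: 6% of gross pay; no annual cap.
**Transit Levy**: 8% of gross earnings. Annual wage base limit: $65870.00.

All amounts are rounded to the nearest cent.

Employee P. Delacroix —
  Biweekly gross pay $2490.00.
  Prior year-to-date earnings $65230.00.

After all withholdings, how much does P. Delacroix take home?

Earnings Tax: taxable = $2490.00
  6% × $2490.00 = $149.40
Social Insurance: 1.41% × $2490.00 = $35.11
Pension Levy: 6% × $2490.00 = $149.40
Transit Levy: cap $65870.00 − YTD $65230.00 = $640.00 subject; 8% × $640.00 = $51.20
Total withheld: $149.40 + $35.11 + $149.40 + $51.20 = $385.11
Net pay: $2490.00 − $385.11 = $2104.89

$2104.89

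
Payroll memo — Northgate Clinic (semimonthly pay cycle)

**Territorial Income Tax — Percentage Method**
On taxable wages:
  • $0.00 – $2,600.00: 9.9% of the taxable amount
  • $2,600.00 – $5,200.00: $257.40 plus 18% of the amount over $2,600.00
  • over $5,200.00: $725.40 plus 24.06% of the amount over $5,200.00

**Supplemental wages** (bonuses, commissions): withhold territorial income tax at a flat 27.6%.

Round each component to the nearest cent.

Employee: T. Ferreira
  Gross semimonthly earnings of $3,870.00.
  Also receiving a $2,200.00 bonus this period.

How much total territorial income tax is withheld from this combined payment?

Territorial Income Tax: taxable = $3,870.00
  $257.40 + 18% × ($3,870.00 − $2,600.00) = $257.40 + 18% × $1,270.00 = $486.00
Supplemental (27.6% flat on bonus): 27.6% × $2,200.00 = $607.20
Total territorial income tax: $486.00 + $607.20 = $1,093.20

$1,093.20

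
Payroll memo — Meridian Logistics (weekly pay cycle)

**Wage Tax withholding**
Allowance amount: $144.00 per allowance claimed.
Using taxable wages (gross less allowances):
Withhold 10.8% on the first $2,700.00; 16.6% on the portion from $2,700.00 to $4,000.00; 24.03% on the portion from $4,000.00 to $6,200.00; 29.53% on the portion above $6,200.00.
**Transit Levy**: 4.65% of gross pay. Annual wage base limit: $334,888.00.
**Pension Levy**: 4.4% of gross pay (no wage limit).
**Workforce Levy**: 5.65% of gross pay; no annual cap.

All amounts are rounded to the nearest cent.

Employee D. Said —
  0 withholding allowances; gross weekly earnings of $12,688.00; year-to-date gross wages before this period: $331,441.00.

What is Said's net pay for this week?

Wage Tax: taxable = $12,688.00
  $1,036.06 + 29.53% × ($12,688.00 − $6,200.00) = $1,036.06 + 29.53% × $6,488.00 = $2,951.97
Transit Levy: cap $334,888.00 − YTD $331,441.00 = $3,447.00 subject; 4.65% × $3,447.00 = $160.29
Pension Levy: 4.4% × $12,688.00 = $558.27
Workforce Levy: 5.65% × $12,688.00 = $716.87
Total withheld: $2,951.97 + $160.29 + $558.27 + $716.87 = $4,387.40
Net pay: $12,688.00 − $4,387.40 = $8,300.60

$8,300.60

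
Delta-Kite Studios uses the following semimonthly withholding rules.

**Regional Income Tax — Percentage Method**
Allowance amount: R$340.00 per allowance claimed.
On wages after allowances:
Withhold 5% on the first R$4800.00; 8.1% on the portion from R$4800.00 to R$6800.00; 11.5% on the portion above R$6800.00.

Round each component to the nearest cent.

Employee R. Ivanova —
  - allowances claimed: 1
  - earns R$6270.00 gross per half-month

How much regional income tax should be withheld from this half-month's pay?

R$331.53

Regional Income Tax: taxable = R$6270.00 − 1×R$340.00 = R$5930.00
  R$240.00 + 8.1% × (R$5930.00 − R$4800.00) = R$240.00 + 8.1% × R$1130.00 = R$331.53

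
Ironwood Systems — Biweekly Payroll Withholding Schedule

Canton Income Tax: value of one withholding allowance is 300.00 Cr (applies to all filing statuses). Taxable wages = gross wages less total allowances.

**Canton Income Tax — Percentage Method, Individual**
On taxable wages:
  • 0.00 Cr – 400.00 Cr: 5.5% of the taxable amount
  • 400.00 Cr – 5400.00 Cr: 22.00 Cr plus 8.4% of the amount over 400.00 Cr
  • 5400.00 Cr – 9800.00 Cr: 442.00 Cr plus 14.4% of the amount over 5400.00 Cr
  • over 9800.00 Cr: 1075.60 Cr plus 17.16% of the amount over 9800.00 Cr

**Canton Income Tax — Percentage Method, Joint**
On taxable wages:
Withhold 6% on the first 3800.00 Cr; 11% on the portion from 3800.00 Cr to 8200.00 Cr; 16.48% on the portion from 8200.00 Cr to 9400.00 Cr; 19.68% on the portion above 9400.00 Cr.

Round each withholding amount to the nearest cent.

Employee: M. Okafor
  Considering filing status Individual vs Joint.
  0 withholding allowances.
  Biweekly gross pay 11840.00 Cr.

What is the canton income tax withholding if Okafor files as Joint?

Canton Income Tax (Joint): taxable = 11840.00 Cr
  909.76 Cr + 19.68% × (11840.00 Cr − 9400.00 Cr) = 909.76 Cr + 19.68% × 2440.00 Cr = 1389.95 Cr

1389.95 Cr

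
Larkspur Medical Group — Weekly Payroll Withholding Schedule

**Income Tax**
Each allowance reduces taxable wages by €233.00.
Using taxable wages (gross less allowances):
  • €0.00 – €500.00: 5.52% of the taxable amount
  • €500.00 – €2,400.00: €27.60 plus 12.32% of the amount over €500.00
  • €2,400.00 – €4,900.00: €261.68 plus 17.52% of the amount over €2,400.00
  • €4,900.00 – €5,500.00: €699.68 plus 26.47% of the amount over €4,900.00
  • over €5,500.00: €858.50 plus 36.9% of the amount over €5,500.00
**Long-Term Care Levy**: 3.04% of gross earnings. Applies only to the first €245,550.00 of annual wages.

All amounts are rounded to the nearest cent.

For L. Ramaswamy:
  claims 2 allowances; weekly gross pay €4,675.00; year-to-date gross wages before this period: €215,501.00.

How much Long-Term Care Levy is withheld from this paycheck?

€142.12

Long-Term Care Levy: 3.04% × €4,675.00 = €142.12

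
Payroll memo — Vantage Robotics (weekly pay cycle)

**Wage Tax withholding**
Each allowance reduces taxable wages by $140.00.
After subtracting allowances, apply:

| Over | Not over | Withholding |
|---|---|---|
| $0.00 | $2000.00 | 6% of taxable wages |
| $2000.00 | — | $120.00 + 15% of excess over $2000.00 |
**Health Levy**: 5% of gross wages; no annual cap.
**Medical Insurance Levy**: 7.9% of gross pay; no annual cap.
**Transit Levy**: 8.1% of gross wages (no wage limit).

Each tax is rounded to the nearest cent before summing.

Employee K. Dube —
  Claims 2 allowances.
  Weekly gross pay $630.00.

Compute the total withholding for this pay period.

$153.30

Wage Tax: taxable = $630.00 − 2×$140.00 = $350.00
  6% × $350.00 = $21.00
Health Levy: 5% × $630.00 = $31.50
Medical Insurance Levy: 7.9% × $630.00 = $49.77
Transit Levy: 8.1% × $630.00 = $51.03
Total: $21.00 + $31.50 + $49.77 + $51.03 = $153.30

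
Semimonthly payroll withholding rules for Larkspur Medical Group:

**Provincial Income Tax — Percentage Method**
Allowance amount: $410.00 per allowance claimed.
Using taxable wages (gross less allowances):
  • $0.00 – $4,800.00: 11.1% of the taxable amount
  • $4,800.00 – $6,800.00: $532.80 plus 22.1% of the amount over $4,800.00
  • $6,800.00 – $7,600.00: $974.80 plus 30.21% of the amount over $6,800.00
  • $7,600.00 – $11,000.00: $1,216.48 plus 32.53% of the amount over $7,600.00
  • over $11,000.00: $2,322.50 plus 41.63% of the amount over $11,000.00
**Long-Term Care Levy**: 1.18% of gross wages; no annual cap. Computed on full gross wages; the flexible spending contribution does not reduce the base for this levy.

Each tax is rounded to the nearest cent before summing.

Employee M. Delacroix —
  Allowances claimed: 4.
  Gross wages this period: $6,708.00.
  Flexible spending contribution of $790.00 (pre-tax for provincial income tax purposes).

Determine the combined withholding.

Provincial Income Tax: taxable = $6,708.00 − $790.00 − 4×$410.00 = $4,278.00
  11.1% × $4,278.00 = $474.86
Long-Term Care Levy: 1.18% × $6,708.00 = $79.15
Total: $474.86 + $79.15 = $554.01

$554.01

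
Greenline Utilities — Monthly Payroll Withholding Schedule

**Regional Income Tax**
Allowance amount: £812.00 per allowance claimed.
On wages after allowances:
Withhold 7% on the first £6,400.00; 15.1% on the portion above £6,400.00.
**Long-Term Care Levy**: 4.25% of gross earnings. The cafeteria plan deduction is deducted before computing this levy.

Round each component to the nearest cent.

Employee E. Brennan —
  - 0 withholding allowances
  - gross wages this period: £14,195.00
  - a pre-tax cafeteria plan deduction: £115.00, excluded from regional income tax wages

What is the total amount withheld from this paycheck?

Regional Income Tax: taxable = £14,195.00 − £115.00 = £14,080.00
  £448.00 + 15.1% × (£14,080.00 − £6,400.00) = £448.00 + 15.1% × £7,680.00 = £1,607.68
Long-Term Care Levy: 4.25% × £14,080.00 = £598.40
Total: £1,607.68 + £598.40 = £2,206.08

£2,206.08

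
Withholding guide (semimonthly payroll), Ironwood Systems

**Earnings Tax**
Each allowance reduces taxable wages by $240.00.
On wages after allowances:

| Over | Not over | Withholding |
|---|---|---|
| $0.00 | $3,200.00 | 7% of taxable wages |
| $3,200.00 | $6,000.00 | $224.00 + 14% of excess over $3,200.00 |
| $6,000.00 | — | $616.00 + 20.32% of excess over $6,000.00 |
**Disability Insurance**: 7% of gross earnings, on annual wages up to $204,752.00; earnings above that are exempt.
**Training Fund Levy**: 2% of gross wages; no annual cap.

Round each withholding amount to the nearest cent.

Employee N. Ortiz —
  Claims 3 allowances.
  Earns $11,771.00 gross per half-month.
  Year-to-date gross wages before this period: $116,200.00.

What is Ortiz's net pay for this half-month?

Earnings Tax: taxable = $11,771.00 − 3×$240.00 = $11,051.00
  $616.00 + 20.32% × ($11,051.00 − $6,000.00) = $616.00 + 20.32% × $5,051.00 = $1,642.36
Disability Insurance: 7% × $11,771.00 = $823.97
Training Fund Levy: 2% × $11,771.00 = $235.42
Total withheld: $1,642.36 + $823.97 + $235.42 = $2,701.75
Net pay: $11,771.00 − $2,701.75 = $9,069.25

$9,069.25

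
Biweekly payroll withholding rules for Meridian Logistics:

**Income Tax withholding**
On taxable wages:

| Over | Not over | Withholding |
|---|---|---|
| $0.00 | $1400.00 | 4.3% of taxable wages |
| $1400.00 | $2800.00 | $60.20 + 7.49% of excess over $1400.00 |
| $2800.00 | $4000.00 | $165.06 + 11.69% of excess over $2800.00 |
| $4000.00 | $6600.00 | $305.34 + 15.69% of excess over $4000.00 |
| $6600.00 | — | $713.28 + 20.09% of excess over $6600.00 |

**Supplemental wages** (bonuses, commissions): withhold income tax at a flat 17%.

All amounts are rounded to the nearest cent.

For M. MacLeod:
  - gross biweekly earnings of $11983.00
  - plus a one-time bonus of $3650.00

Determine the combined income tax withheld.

Income Tax: taxable = $11983.00
  $713.28 + 20.09% × ($11983.00 − $6600.00) = $713.28 + 20.09% × $5383.00 = $1794.72
Supplemental (17% flat on bonus): 17% × $3650.00 = $620.50
Total income tax: $1794.72 + $620.50 = $2415.22

$2415.22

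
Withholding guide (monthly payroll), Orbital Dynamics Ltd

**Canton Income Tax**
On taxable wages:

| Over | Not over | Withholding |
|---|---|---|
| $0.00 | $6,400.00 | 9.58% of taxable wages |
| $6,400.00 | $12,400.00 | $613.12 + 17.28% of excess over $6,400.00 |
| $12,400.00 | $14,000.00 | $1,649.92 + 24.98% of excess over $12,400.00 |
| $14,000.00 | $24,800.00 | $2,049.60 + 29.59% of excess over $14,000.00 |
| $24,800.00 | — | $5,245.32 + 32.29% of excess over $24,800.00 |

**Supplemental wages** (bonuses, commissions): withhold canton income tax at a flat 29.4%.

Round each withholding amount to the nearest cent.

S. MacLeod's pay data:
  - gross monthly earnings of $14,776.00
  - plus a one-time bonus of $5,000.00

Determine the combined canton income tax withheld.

Canton Income Tax: taxable = $14,776.00
  $2,049.60 + 29.59% × ($14,776.00 − $14,000.00) = $2,049.60 + 29.59% × $776.00 = $2,279.22
Supplemental (29.4% flat on bonus): 29.4% × $5,000.00 = $1,470.00
Total canton income tax: $2,279.22 + $1,470.00 = $3,749.22

$3,749.22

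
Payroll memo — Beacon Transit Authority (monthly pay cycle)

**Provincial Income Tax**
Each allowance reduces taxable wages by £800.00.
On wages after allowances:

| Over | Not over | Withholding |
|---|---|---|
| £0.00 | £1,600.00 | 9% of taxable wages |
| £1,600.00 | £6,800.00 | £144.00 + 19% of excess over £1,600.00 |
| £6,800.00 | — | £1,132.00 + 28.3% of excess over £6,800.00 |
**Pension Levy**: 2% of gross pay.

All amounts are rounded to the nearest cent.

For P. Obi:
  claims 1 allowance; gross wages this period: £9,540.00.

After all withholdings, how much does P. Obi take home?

Provincial Income Tax: taxable = £9,540.00 − 1×£800.00 = £8,740.00
  £1,132.00 + 28.3% × (£8,740.00 − £6,800.00) = £1,132.00 + 28.3% × £1,940.00 = £1,681.02
Pension Levy: 2% × £9,540.00 = £190.80
Total withheld: £1,681.02 + £190.80 = £1,871.82
Net pay: £9,540.00 − £1,871.82 = £7,668.18

£7,668.18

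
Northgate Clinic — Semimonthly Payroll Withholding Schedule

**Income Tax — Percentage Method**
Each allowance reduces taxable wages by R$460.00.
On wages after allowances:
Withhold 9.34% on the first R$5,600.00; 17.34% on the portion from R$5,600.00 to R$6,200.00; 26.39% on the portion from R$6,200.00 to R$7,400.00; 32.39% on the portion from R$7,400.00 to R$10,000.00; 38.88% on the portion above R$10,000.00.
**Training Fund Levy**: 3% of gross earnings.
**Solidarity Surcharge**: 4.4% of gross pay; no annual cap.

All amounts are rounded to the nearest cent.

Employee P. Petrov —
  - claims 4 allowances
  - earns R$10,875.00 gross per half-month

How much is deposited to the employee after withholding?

Income Tax: taxable = R$10,875.00 − 4×R$460.00 = R$9,035.00
  R$943.76 + 32.39% × (R$9,035.00 − R$7,400.00) = R$943.76 + 32.39% × R$1,635.00 = R$1,473.34
Training Fund Levy: 3% × R$10,875.00 = R$326.25
Solidarity Surcharge: 4.4% × R$10,875.00 = R$478.50
Total withheld: R$1,473.34 + R$326.25 + R$478.50 = R$2,278.09
Net pay: R$10,875.00 − R$2,278.09 = R$8,596.91

R$8,596.91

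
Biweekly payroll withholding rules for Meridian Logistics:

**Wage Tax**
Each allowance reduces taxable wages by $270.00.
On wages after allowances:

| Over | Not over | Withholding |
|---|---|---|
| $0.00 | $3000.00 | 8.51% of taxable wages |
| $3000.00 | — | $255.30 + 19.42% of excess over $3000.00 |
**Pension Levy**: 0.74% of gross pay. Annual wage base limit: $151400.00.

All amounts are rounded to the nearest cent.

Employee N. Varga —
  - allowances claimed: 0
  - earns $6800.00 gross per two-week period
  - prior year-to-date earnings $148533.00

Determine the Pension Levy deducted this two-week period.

Pension Levy: cap $151400.00 − YTD $148533.00 = $2867.00 subject; 0.74% × $2867.00 = $21.22

$21.22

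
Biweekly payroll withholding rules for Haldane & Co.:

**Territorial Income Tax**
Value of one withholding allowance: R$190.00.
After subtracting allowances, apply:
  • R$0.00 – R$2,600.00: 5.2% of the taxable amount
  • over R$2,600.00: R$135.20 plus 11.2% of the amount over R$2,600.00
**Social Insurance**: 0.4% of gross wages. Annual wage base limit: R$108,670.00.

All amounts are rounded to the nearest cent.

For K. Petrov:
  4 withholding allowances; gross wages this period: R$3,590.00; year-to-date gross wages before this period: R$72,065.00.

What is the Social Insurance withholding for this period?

R$14.36

Social Insurance: 0.4% × R$3,590.00 = R$14.36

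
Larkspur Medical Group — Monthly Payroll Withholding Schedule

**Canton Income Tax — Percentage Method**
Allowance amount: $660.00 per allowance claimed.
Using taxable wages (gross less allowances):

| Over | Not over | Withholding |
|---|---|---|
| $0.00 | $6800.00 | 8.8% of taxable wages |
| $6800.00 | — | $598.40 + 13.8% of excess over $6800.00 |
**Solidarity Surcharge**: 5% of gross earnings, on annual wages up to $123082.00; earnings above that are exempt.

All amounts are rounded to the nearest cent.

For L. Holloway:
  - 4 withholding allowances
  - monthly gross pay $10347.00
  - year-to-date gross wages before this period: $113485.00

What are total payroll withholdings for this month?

$1203.42

Canton Income Tax: taxable = $10347.00 − 4×$660.00 = $7707.00
  $598.40 + 13.8% × ($7707.00 − $6800.00) = $598.40 + 13.8% × $907.00 = $723.57
Solidarity Surcharge: cap $123082.00 − YTD $113485.00 = $9597.00 subject; 5% × $9597.00 = $479.85
Total: $723.57 + $479.85 = $1203.42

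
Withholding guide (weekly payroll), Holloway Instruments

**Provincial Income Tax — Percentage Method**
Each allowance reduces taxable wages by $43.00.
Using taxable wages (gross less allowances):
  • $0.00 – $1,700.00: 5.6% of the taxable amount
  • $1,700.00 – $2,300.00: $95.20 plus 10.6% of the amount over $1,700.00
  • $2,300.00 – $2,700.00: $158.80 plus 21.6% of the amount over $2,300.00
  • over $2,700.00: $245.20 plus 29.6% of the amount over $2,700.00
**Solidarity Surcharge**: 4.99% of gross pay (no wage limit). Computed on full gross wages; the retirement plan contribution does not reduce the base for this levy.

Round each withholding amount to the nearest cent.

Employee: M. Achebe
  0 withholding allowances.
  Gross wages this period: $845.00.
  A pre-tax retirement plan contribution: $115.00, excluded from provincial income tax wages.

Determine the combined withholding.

$83.05

Provincial Income Tax: taxable = $845.00 − $115.00 = $730.00
  5.6% × $730.00 = $40.88
Solidarity Surcharge: 4.99% × $845.00 = $42.17
Total: $40.88 + $42.17 = $83.05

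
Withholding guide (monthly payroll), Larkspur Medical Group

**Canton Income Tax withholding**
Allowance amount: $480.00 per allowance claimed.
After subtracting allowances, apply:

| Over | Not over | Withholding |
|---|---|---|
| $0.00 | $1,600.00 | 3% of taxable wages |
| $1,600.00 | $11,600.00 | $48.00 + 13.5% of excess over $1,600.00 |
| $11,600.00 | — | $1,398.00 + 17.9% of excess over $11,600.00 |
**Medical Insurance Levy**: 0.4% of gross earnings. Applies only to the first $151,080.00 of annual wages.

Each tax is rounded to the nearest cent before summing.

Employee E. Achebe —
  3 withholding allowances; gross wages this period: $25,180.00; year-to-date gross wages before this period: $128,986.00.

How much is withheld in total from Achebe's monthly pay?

Canton Income Tax: taxable = $25,180.00 − 3×$480.00 = $23,740.00
  $1,398.00 + 17.9% × ($23,740.00 − $11,600.00) = $1,398.00 + 17.9% × $12,140.00 = $3,571.06
Medical Insurance Levy: cap $151,080.00 − YTD $128,986.00 = $22,094.00 subject; 0.4% × $22,094.00 = $88.38
Total: $3,571.06 + $88.38 = $3,659.44

$3,659.44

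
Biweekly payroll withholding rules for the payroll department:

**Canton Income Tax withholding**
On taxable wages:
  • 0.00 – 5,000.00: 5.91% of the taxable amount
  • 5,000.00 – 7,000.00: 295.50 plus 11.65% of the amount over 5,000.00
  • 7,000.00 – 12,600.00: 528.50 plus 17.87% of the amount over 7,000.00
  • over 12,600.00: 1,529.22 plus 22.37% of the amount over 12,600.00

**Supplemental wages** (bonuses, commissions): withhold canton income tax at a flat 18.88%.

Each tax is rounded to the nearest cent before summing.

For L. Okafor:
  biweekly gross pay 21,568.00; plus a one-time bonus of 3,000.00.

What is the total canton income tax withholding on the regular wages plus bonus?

Canton Income Tax: taxable = 21,568.00
  1,529.22 + 22.37% × (21,568.00 − 12,600.00) = 1,529.22 + 22.37% × 8,968.00 = 3,535.36
Supplemental (18.88% flat on bonus): 18.88% × 3,000.00 = 566.40
Total canton income tax: 3,535.36 + 566.40 = 4,101.76

4,101.76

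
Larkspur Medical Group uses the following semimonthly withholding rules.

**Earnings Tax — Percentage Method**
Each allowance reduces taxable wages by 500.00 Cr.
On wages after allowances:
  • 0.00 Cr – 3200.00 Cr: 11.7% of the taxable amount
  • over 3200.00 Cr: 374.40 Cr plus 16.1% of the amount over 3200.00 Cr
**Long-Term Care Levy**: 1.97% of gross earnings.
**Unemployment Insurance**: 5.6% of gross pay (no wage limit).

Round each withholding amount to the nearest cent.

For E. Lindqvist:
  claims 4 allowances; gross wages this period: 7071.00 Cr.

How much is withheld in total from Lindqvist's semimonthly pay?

1210.91 Cr

Earnings Tax: taxable = 7071.00 Cr − 4×500.00 Cr = 5071.00 Cr
  374.40 Cr + 16.1% × (5071.00 Cr − 3200.00 Cr) = 374.40 Cr + 16.1% × 1871.00 Cr = 675.63 Cr
Long-Term Care Levy: 1.97% × 7071.00 Cr = 139.30 Cr
Unemployment Insurance: 5.6% × 7071.00 Cr = 395.98 Cr
Total: 675.63 Cr + 139.30 Cr + 395.98 Cr = 1210.91 Cr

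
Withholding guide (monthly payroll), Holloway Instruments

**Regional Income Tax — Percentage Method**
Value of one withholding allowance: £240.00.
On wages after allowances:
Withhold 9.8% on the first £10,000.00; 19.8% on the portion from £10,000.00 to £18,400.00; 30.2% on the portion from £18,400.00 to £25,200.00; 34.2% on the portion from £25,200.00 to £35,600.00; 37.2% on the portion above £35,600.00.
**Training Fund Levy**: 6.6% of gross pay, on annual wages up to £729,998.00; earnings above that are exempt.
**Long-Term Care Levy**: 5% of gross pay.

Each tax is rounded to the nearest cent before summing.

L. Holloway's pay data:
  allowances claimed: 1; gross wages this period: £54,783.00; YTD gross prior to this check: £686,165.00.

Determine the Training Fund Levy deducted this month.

£2,892.98

Training Fund Levy: cap £729,998.00 − YTD £686,165.00 = £43,833.00 subject; 6.6% × £43,833.00 = £2,892.98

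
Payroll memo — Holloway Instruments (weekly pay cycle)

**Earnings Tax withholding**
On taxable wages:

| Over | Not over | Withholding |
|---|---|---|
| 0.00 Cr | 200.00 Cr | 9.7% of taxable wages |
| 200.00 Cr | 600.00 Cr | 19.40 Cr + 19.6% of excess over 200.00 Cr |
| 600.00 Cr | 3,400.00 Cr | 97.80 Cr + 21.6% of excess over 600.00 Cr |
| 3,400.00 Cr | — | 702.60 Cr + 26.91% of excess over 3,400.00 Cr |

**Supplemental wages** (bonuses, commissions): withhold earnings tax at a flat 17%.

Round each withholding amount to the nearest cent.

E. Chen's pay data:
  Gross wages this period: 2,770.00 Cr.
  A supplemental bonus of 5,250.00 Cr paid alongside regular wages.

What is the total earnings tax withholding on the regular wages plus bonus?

Earnings Tax: taxable = 2,770.00 Cr
  97.80 Cr + 21.6% × (2,770.00 Cr − 600.00 Cr) = 97.80 Cr + 21.6% × 2,170.00 Cr = 566.52 Cr
Supplemental (17% flat on bonus): 17% × 5,250.00 Cr = 892.50 Cr
Total earnings tax: 566.52 Cr + 892.50 Cr = 1,459.02 Cr

1,459.02 Cr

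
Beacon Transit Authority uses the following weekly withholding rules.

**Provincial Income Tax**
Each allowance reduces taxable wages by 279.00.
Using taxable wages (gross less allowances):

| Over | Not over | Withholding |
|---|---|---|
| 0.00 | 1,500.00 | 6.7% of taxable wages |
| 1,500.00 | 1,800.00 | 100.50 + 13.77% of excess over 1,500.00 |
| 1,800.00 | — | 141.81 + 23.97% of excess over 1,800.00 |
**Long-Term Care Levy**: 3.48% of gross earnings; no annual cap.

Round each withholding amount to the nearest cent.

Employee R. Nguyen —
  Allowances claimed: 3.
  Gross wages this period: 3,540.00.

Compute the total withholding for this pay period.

481.45

Provincial Income Tax: taxable = 3,540.00 − 3×279.00 = 2,703.00
  141.81 + 23.97% × (2,703.00 − 1,800.00) = 141.81 + 23.97% × 903.00 = 358.26
Long-Term Care Levy: 3.48% × 3,540.00 = 123.19
Total: 358.26 + 123.19 = 481.45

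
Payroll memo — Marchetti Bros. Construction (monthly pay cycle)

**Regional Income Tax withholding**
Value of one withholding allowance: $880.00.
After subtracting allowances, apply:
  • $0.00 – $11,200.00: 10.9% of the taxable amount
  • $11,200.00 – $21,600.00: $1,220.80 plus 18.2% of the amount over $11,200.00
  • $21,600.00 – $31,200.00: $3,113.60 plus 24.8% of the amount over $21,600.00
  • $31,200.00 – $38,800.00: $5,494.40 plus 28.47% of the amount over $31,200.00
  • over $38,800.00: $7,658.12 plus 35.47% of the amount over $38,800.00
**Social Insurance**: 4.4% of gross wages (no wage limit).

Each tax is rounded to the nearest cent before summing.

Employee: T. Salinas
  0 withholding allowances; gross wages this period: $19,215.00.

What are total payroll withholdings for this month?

Regional Income Tax: taxable = $19,215.00
  $1,220.80 + 18.2% × ($19,215.00 − $11,200.00) = $1,220.80 + 18.2% × $8,015.00 = $2,679.53
Social Insurance: 4.4% × $19,215.00 = $845.46
Total: $2,679.53 + $845.46 = $3,524.99

$3,524.99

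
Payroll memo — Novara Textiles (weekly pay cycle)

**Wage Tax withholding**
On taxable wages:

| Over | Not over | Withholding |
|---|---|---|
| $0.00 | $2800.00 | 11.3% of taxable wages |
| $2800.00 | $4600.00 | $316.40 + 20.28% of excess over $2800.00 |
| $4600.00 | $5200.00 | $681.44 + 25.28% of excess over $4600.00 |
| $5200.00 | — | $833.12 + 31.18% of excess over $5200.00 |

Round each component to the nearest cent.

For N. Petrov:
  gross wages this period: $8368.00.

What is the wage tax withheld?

$1820.90

Wage Tax: taxable = $8368.00
  $833.12 + 31.18% × ($8368.00 − $5200.00) = $833.12 + 31.18% × $3168.00 = $1820.90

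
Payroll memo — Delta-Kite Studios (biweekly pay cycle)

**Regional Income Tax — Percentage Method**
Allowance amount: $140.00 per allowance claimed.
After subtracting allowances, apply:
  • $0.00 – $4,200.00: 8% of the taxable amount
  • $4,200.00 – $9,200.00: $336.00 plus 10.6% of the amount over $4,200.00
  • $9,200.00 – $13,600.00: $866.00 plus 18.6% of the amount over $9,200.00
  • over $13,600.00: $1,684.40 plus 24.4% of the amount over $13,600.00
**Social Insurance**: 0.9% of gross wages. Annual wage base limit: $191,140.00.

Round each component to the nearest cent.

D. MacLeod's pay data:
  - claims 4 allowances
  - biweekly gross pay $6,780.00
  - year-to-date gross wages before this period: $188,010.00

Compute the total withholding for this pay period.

Regional Income Tax: taxable = $6,780.00 − 4×$140.00 = $6,220.00
  $336.00 + 10.6% × ($6,220.00 − $4,200.00) = $336.00 + 10.6% × $2,020.00 = $550.12
Social Insurance: cap $191,140.00 − YTD $188,010.00 = $3,130.00 subject; 0.9% × $3,130.00 = $28.17
Total: $550.12 + $28.17 = $578.29

$578.29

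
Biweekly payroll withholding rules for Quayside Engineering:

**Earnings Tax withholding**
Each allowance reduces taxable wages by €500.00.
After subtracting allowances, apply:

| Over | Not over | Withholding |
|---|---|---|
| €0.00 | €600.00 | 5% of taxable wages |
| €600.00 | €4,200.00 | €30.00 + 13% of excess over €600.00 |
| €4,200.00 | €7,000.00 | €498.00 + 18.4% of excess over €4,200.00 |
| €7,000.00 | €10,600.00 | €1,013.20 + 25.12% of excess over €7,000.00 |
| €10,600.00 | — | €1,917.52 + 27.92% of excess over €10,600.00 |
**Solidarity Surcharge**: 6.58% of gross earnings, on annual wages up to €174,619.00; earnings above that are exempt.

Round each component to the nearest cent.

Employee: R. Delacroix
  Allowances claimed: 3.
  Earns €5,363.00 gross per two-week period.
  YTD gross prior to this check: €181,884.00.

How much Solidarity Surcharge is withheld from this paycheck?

Solidarity Surcharge: YTD €181,884.00 ≥ cap €174,619.00 → €0.00

€0.00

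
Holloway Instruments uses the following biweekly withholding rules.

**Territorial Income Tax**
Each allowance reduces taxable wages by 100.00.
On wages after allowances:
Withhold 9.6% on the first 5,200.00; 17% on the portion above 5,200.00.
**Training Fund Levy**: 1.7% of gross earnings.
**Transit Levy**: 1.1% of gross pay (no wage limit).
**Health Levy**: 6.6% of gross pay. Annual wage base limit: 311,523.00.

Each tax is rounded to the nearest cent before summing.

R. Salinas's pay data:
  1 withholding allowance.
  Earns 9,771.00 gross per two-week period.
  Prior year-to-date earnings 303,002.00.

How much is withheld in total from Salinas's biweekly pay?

Territorial Income Tax: taxable = 9,771.00 − 1×100.00 = 9,671.00
  499.20 + 17% × (9,671.00 − 5,200.00) = 499.20 + 17% × 4,471.00 = 1,259.27
Training Fund Levy: 1.7% × 9,771.00 = 166.11
Transit Levy: 1.1% × 9,771.00 = 107.48
Health Levy: cap 311,523.00 − YTD 303,002.00 = 8,521.00 subject; 6.6% × 8,521.00 = 562.39
Total: 1,259.27 + 166.11 + 107.48 + 562.39 = 2,095.25

2,095.25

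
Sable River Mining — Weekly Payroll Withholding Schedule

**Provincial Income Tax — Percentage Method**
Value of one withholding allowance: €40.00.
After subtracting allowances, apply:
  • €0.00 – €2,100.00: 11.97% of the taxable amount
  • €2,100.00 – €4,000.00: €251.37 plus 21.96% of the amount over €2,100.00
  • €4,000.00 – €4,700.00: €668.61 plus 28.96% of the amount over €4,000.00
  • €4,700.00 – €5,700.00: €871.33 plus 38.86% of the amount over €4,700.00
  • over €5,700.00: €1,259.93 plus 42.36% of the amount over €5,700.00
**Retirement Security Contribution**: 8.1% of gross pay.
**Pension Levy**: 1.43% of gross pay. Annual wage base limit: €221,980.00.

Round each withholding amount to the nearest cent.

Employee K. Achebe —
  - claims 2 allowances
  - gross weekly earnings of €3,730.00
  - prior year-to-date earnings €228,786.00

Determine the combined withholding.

€893.88

Provincial Income Tax: taxable = €3,730.00 − 2×€40.00 = €3,650.00
  €251.37 + 21.96% × (€3,650.00 − €2,100.00) = €251.37 + 21.96% × €1,550.00 = €591.75
Retirement Security Contribution: 8.1% × €3,730.00 = €302.13
Pension Levy: YTD €228,786.00 ≥ cap €221,980.00 → €0.00
Total: €591.75 + €302.13 + €0.00 = €893.88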